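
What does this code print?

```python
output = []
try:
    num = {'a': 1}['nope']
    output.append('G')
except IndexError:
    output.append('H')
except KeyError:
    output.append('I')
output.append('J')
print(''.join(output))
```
IJ

KeyError is caught by its specific handler, not IndexError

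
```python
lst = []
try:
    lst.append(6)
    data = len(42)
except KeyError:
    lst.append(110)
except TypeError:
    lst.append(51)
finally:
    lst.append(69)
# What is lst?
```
[6, 51, 69]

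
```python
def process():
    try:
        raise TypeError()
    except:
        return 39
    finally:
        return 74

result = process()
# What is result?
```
74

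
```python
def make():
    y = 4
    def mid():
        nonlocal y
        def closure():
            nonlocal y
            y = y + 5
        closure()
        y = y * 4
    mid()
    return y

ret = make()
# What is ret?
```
36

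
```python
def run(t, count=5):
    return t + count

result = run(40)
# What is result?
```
45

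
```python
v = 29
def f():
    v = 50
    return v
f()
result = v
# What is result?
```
29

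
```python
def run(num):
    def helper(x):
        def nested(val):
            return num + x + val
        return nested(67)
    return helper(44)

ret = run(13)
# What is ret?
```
124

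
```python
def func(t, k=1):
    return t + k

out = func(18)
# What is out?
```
19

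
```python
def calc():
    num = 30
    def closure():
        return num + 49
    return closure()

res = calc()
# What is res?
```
79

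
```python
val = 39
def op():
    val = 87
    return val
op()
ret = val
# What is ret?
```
39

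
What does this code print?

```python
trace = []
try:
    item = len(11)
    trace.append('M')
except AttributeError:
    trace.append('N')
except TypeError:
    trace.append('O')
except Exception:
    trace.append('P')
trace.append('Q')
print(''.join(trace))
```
OQ

TypeError matches before generic Exception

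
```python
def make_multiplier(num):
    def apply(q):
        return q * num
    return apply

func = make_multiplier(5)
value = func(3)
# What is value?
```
15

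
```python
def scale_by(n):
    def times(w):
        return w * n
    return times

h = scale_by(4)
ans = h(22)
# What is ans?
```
88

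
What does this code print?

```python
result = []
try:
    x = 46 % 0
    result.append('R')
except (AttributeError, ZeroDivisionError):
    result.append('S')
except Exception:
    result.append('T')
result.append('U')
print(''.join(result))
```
SU

ZeroDivisionError matches tuple containing it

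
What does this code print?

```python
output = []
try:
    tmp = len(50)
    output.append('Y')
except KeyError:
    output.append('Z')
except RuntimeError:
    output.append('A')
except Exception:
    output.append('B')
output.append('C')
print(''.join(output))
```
BC

TypeError not specifically caught, falls to Exception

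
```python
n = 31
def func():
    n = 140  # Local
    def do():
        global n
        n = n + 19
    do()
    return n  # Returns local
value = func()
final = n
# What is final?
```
50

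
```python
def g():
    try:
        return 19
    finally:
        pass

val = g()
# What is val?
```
19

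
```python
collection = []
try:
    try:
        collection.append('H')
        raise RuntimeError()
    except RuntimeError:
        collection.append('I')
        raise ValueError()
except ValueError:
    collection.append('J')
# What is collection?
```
['H', 'I', 'J']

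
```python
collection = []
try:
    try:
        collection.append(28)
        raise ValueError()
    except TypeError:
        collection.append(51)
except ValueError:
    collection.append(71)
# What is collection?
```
[28, 71]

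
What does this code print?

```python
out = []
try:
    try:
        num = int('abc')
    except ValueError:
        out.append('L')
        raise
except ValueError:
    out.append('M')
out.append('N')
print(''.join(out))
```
LMN

raise without argument re-raises current exception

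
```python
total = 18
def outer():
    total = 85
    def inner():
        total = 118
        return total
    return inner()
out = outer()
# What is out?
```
118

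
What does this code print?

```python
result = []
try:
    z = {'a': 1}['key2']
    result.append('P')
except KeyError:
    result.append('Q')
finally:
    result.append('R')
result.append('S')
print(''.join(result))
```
QRS

finally always runs, even after exception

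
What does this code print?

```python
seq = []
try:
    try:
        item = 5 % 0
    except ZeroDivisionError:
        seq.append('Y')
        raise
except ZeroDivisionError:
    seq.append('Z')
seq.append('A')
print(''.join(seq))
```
YZA

raise without argument re-raises current exception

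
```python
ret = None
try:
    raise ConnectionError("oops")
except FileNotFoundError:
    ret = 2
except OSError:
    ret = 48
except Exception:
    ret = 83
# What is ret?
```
48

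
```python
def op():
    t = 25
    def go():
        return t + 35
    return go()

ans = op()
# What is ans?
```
60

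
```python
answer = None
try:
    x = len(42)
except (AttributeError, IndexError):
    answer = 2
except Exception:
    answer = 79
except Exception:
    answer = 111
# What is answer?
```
79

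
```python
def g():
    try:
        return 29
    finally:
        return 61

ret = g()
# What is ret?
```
61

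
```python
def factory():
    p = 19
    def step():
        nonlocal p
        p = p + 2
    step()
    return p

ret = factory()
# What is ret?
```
21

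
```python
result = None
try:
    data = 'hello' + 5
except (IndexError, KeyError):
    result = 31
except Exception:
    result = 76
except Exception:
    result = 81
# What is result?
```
76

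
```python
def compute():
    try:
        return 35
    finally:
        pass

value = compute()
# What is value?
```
35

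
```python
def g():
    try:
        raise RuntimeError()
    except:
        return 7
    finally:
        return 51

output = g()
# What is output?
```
51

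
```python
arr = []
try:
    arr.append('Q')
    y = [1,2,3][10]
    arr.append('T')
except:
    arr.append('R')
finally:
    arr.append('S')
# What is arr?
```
['Q', 'R', 'S']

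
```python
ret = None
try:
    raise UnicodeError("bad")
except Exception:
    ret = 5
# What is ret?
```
5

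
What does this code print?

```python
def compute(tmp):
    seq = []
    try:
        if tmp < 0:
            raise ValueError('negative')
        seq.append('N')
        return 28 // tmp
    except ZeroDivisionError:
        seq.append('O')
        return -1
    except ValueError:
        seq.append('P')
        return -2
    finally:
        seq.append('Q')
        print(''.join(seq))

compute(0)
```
NOQ

tmp=0 causes ZeroDivisionError, caught, finally prints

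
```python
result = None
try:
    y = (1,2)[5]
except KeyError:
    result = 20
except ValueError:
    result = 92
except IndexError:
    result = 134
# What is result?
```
134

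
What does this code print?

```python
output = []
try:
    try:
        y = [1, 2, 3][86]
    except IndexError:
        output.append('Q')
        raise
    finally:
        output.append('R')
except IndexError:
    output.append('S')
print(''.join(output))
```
QRS

finally runs before re-raised exception propagates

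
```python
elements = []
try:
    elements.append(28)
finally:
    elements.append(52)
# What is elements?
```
[28, 52]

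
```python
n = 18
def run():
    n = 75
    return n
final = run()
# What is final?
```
75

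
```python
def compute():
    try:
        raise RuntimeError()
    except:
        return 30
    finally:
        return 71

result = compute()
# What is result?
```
71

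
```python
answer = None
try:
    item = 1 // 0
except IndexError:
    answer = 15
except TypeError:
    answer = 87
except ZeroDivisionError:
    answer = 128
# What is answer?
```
128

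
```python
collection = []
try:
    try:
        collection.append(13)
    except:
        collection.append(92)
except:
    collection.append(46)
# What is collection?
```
[13]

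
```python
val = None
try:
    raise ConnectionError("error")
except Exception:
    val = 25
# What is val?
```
25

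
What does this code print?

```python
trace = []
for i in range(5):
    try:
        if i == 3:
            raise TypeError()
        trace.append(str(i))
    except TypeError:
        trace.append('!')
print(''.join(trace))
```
012!4

Exception on i=3 caught, loop continues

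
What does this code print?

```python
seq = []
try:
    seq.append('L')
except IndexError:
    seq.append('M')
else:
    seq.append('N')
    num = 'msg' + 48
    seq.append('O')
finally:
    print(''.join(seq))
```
LN

Try succeeds, else appends 'N', TypeError in else is uncaught, finally prints before exception propagates ('O' never appended)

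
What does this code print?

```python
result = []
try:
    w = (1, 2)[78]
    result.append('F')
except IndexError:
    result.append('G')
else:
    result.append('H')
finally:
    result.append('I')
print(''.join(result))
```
GI

Exception: except runs, else skipped, finally runs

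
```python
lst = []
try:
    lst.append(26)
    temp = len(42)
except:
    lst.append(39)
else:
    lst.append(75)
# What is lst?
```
[26, 39]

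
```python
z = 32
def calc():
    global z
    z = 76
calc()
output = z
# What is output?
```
76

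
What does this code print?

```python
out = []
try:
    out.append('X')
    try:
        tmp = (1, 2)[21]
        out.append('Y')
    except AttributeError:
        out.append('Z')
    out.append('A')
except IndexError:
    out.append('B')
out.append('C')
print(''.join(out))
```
XBC

Inner handler doesn't match, propagates to outer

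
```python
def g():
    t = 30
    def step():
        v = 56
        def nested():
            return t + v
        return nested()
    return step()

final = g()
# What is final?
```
86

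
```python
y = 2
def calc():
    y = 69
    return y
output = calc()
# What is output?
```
69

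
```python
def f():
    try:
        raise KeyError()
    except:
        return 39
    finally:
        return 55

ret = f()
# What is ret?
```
55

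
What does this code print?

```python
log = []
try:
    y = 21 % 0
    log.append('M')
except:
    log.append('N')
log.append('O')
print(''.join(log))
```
NO

Exception raised in try, caught by bare except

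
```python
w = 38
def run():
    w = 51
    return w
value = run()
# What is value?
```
51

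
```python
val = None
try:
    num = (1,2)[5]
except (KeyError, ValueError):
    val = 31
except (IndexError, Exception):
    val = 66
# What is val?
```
66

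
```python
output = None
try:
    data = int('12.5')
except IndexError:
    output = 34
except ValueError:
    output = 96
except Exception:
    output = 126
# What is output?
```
96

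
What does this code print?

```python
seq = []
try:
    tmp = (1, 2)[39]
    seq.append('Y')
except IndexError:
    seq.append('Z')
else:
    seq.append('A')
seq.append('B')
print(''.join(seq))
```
ZB

else block skipped when exception is caught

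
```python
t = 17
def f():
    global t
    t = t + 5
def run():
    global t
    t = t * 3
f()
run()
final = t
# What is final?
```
66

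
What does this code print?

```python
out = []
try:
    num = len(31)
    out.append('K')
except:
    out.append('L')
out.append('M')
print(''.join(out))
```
LM

Exception raised in try, caught by bare except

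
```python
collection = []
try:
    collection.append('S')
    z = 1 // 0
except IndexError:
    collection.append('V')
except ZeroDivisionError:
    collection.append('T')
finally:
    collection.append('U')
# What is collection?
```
['S', 'T', 'U']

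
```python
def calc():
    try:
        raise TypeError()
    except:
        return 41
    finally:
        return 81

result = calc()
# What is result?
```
81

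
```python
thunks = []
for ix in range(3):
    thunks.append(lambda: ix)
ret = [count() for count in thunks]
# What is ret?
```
[2, 2, 2]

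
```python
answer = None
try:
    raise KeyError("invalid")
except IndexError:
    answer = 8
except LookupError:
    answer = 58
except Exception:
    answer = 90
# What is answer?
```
58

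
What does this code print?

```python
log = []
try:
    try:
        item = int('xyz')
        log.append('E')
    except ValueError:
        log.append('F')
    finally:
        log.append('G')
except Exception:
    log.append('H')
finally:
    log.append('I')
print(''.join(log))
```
FGI

Both finally blocks run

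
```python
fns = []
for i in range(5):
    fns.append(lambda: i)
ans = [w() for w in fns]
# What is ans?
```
[4, 4, 4, 4, 4]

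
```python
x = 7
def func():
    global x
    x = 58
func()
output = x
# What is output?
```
58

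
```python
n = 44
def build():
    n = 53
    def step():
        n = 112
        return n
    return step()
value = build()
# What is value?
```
112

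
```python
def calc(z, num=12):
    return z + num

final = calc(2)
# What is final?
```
14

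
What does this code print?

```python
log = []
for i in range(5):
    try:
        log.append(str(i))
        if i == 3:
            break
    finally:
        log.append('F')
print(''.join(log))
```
0F1F2F3F

finally runs even when breaking out of loop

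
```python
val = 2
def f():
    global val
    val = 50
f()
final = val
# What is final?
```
50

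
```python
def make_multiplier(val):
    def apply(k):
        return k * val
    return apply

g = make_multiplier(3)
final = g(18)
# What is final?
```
54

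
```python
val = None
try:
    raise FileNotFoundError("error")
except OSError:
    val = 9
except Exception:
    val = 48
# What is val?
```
9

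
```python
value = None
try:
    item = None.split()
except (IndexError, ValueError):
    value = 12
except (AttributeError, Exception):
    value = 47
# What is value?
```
47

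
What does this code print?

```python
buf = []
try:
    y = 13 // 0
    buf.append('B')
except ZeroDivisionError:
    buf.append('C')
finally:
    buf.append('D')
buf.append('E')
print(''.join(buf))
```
CDE

finally always runs, even after exception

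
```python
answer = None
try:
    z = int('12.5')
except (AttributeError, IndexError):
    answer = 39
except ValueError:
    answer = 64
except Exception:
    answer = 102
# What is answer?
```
64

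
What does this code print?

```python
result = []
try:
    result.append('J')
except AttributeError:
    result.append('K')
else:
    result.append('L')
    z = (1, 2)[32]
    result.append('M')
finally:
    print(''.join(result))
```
JL

Try succeeds, else appends 'L', IndexError in else is uncaught, finally prints before exception propagates ('M' never appended)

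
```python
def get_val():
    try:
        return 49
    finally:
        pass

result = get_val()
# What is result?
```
49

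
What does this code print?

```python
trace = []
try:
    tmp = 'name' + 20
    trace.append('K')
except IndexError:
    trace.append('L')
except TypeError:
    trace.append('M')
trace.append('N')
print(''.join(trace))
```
MN

TypeError is caught by its specific handler, not IndexError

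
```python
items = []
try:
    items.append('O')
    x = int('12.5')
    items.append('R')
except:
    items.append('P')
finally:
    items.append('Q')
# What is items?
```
['O', 'P', 'Q']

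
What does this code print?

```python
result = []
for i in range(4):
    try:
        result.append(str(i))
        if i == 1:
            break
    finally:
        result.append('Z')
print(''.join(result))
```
0Z1Z

finally runs even when breaking out of loop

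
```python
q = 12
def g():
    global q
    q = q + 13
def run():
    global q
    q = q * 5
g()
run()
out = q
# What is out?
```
125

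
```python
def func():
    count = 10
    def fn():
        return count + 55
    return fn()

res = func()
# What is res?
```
65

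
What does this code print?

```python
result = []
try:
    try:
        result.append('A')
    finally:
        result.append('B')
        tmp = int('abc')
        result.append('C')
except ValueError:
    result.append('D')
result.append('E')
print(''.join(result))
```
ABDE

Exception in inner finally caught by outer except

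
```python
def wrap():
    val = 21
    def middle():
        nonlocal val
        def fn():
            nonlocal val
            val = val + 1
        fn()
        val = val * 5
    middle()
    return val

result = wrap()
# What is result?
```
110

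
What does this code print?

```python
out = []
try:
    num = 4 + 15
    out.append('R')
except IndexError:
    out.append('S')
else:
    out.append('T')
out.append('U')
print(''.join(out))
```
RTU

else block runs when no exception occurs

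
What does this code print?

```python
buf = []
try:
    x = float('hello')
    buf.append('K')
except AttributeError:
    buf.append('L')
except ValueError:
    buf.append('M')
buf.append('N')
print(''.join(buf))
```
MN

ValueError is caught by its specific handler, not AttributeError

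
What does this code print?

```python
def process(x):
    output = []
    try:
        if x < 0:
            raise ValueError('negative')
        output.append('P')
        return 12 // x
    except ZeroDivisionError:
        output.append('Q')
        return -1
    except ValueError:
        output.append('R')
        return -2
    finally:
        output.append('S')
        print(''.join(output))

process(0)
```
PQS

x=0 causes ZeroDivisionError, caught, finally prints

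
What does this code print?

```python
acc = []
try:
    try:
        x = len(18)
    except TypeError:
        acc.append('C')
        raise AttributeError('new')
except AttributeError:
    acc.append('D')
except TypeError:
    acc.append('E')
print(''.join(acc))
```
CD

New AttributeError raised, caught by outer AttributeError handler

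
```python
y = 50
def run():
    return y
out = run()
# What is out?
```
50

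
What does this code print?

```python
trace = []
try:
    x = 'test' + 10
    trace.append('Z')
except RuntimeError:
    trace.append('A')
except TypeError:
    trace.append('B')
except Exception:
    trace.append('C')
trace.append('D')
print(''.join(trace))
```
BD

TypeError matches before generic Exception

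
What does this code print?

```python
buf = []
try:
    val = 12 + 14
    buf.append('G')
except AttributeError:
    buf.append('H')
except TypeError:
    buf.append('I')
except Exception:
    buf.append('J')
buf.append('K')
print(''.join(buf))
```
GK

No exception, try block completes normally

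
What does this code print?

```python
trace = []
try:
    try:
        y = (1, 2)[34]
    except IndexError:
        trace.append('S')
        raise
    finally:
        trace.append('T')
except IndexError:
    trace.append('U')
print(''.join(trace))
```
STU

finally runs before re-raised exception propagates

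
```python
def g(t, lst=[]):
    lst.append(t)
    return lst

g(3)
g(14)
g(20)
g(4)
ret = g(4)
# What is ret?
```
[3, 14, 20, 4, 4]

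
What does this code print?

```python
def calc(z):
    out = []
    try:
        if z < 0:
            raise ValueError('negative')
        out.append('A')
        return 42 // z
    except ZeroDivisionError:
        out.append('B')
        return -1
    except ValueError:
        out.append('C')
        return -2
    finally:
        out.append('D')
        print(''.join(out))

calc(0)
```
ABD

z=0 causes ZeroDivisionError, caught, finally prints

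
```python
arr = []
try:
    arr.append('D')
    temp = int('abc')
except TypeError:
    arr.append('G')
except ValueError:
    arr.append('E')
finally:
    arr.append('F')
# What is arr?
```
['D', 'E', 'F']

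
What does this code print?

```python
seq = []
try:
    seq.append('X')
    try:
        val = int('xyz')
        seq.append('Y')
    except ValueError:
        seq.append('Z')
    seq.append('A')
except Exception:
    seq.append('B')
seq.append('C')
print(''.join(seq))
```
XZAC

Inner exception caught by inner handler, outer continues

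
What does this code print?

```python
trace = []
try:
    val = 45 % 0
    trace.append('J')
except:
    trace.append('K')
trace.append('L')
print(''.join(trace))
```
KL

Exception raised in try, caught by bare except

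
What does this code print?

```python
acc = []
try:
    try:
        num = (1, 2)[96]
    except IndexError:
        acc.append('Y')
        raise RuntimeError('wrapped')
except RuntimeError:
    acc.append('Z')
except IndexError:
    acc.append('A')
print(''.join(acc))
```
YZ

New RuntimeError raised, caught by outer RuntimeError handler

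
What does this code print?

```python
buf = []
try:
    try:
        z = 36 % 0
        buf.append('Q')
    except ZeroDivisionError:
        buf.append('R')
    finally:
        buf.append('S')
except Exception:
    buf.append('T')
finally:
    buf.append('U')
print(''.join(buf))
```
RSU

Both finally blocks run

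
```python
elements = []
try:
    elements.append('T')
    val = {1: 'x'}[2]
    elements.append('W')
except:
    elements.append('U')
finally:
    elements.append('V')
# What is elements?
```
['T', 'U', 'V']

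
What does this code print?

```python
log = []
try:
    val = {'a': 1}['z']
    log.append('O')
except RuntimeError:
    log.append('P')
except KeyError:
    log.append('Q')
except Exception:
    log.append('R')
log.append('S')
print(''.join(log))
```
QS

KeyError matches before generic Exception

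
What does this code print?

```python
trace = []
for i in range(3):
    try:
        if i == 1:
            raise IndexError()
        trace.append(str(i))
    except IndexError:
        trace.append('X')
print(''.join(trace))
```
0X2

Exception on i=1 caught, loop continues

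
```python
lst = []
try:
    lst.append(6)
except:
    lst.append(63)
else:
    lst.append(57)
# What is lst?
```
[6, 57]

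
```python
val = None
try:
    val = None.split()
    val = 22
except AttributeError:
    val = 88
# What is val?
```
88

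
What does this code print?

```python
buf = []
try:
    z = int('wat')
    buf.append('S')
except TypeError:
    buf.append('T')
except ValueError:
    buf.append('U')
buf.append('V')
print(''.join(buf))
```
UV

ValueError is caught by its specific handler, not TypeError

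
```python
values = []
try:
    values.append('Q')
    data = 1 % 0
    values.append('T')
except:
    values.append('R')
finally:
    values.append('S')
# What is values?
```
['Q', 'R', 'S']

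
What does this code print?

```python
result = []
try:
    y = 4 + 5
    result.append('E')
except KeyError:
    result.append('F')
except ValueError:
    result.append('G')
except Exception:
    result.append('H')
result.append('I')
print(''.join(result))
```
EI

No exception, try block completes normally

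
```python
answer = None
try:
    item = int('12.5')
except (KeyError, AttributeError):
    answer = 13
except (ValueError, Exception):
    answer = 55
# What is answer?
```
55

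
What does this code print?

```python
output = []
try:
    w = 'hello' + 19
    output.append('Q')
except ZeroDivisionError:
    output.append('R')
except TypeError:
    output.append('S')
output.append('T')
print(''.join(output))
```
ST

TypeError is caught by its specific handler, not ZeroDivisionError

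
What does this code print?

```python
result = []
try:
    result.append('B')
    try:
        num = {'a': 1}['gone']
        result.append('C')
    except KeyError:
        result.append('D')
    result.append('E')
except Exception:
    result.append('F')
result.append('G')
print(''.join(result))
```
BDEG

Inner exception caught by inner handler, outer continues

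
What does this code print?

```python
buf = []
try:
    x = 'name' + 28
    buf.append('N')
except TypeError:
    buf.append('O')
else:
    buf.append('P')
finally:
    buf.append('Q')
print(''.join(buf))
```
OQ

Exception: except runs, else skipped, finally runs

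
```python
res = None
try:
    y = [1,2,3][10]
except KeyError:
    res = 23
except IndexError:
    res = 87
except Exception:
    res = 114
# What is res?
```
87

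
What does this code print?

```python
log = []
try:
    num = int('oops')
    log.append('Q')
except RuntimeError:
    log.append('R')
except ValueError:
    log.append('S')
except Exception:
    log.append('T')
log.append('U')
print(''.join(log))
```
SU

ValueError matches before generic Exception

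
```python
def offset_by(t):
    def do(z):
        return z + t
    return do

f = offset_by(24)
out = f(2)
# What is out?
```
26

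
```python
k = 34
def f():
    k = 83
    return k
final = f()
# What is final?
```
83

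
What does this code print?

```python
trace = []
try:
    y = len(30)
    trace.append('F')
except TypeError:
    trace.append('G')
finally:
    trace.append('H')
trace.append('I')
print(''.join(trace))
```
GHI

finally always runs, even after exception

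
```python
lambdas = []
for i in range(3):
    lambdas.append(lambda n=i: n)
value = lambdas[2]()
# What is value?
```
2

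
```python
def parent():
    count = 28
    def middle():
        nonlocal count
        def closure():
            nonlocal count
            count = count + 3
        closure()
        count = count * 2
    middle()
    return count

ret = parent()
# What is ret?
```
62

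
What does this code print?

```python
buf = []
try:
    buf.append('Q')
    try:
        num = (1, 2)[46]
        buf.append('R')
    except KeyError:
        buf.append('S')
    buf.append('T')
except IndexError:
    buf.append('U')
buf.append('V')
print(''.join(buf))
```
QUV

Inner handler doesn't match, propagates to outer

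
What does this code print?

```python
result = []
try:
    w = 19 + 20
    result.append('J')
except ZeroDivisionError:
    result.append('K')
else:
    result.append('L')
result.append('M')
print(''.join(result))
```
JLM

else block runs when no exception occurs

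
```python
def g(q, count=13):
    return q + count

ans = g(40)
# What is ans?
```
53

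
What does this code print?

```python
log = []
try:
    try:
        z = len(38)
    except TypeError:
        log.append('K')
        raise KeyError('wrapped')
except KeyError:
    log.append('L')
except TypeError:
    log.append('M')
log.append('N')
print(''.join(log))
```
KLN

KeyError raised and caught, original TypeError not re-raised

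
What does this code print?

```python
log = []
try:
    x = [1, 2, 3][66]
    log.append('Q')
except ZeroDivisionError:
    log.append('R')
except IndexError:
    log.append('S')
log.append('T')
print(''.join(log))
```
ST

IndexError is caught by its specific handler, not ZeroDivisionError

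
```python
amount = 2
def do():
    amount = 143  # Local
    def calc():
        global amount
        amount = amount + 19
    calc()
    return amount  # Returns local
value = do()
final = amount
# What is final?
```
21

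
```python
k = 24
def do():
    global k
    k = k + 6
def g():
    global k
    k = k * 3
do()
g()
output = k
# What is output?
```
90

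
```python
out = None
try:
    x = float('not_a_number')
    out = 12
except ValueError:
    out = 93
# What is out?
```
93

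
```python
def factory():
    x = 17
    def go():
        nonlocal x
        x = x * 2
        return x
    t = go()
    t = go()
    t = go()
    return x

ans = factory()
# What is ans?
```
136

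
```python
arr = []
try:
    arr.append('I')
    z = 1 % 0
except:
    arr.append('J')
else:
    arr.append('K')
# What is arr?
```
['I', 'J']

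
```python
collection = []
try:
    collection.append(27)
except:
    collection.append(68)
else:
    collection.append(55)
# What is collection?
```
[27, 55]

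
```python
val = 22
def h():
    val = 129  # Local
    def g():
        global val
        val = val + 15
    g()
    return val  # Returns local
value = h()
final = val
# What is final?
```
37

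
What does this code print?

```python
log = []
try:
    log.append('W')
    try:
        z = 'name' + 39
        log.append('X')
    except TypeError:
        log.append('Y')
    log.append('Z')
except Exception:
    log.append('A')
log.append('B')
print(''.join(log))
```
WYZB

Inner exception caught by inner handler, outer continues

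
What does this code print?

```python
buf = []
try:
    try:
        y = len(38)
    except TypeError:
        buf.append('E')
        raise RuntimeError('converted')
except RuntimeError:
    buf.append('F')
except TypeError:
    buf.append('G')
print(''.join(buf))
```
EF

New RuntimeError raised, caught by outer RuntimeError handler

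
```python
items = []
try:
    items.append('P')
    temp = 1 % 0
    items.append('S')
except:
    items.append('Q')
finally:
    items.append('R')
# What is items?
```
['P', 'Q', 'R']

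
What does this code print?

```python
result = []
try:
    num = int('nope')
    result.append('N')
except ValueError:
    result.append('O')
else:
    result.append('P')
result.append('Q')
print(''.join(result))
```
OQ

else block skipped when exception is caught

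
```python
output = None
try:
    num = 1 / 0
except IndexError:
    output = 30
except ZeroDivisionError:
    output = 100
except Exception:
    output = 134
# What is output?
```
100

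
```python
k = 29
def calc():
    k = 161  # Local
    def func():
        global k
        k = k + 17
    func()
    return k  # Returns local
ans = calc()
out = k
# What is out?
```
46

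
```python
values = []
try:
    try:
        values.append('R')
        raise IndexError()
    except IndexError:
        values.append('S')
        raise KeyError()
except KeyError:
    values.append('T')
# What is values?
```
['R', 'S', 'T']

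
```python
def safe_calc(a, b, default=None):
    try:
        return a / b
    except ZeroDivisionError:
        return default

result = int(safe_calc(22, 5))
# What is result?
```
4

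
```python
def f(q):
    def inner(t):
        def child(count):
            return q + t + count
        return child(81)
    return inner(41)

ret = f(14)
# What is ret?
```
136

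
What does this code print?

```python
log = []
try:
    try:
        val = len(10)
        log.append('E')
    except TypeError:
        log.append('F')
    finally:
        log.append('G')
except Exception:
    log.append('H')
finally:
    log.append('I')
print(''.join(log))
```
FGI

Both finally blocks run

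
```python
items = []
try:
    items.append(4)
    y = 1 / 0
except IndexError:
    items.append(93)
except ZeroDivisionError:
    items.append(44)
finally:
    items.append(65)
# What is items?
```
[4, 44, 65]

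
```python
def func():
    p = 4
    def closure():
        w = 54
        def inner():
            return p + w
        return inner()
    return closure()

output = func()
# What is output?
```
58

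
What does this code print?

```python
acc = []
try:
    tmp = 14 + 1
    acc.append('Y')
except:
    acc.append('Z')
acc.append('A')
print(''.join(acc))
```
YA

No exception, try block completes normally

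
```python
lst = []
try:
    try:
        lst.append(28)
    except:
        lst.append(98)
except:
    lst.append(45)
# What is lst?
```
[28]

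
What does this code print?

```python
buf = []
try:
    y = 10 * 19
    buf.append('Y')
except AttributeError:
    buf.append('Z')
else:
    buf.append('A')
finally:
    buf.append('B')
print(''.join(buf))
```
YAB

else runs before finally when no exception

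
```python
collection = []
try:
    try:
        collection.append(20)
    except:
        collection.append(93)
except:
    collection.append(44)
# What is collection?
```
[20]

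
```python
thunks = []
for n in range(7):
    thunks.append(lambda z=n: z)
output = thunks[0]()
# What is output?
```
0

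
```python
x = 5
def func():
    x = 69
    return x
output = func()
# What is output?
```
69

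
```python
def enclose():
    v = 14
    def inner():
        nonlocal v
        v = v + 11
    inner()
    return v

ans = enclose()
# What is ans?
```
25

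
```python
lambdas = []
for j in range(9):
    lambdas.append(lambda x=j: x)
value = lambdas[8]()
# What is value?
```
8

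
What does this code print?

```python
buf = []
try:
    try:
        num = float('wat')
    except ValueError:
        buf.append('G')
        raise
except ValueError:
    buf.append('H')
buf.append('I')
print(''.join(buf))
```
GHI

raise without argument re-raises current exception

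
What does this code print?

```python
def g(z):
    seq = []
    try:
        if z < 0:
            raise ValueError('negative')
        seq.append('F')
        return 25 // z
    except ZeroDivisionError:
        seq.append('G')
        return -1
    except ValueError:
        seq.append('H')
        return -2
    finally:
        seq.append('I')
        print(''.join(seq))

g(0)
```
FGI

z=0 causes ZeroDivisionError, caught, finally prints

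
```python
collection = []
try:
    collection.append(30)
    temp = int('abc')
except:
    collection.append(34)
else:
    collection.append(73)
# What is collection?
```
[30, 34]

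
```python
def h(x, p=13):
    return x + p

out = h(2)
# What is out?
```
15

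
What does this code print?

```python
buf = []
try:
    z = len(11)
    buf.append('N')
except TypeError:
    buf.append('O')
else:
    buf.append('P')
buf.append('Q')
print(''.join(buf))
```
OQ

else block skipped when exception is caught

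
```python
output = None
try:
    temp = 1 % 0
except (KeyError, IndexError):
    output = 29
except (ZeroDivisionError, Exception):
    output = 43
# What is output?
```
43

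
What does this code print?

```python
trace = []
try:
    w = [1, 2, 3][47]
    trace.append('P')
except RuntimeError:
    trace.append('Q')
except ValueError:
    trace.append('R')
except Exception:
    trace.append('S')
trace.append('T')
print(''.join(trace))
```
ST

IndexError not specifically caught, falls to Exception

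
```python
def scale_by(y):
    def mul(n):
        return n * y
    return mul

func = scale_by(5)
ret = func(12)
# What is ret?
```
60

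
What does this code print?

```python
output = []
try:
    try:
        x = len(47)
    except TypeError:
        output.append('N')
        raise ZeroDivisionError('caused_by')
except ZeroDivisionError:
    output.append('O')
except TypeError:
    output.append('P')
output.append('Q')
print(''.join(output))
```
NOQ

ZeroDivisionError raised and caught, original TypeError not re-raised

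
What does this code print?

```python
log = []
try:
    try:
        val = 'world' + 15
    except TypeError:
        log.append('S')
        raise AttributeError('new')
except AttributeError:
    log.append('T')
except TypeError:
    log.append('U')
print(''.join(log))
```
ST

New AttributeError raised, caught by outer AttributeError handler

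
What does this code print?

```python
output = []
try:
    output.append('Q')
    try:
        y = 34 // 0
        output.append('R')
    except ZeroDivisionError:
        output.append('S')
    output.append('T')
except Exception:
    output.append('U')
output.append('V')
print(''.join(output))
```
QSTV

Inner exception caught by inner handler, outer continues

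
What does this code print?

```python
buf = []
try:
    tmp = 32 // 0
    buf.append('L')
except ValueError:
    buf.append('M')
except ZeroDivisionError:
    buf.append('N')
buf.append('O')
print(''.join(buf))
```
NO

ZeroDivisionError is caught by its specific handler, not ValueError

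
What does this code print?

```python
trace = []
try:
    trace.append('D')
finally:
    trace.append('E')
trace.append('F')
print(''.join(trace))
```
DEF

try/finally without except, no exception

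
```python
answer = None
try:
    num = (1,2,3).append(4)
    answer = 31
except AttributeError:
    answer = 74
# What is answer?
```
74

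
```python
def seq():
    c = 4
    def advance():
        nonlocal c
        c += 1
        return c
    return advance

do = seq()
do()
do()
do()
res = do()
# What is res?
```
8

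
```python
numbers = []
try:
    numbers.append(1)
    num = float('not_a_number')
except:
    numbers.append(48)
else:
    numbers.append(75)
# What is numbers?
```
[1, 48]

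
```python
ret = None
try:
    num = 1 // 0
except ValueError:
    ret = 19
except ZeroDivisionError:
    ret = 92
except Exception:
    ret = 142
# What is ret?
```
92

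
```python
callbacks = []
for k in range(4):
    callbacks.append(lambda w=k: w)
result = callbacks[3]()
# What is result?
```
3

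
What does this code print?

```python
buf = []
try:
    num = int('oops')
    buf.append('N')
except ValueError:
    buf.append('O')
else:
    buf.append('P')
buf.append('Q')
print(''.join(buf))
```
OQ

else block skipped when exception is caught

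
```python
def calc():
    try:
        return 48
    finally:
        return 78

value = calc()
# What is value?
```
78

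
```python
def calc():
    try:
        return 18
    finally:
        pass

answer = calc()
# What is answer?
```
18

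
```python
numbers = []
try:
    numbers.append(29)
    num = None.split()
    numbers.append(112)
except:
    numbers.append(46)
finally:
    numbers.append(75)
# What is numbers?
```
[29, 46, 75]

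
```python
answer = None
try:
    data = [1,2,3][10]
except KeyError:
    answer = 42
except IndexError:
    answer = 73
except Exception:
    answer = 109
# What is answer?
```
73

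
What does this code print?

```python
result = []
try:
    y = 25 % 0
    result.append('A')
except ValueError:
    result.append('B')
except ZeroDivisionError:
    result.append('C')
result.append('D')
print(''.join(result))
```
CD

ZeroDivisionError is caught by its specific handler, not ValueError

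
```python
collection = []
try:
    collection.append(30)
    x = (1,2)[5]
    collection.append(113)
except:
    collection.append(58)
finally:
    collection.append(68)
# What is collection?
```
[30, 58, 68]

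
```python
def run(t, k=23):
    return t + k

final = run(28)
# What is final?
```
51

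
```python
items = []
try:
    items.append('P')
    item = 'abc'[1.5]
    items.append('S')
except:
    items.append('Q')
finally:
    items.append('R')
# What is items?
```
['P', 'Q', 'R']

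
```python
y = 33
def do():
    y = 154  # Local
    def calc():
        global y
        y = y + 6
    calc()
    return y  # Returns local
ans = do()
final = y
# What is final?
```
39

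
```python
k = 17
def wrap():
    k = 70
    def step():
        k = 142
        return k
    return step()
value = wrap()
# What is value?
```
142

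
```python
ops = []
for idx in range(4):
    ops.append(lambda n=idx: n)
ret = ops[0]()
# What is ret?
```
0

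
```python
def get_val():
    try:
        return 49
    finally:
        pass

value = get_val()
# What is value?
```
49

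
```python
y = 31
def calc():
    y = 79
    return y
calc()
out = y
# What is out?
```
31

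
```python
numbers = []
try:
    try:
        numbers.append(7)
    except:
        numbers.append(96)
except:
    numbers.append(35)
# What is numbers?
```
[7]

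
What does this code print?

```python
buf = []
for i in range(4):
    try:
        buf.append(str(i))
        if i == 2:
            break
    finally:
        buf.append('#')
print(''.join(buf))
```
0#1#2#

finally runs even when breaking out of loop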